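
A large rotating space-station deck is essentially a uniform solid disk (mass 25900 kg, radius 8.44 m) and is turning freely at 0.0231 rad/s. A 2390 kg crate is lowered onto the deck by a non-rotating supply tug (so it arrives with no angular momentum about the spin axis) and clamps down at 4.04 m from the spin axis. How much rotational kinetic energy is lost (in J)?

The added mass arrives with no angular momentum about the spin axis, and any external torque about the spin axis is negligible, so the system's angular momentum is conserved.
I_p = ½(25900)(8.44)² = 9.225e+05 kg·m².
Added inertia Σmr² = (2390)(4.04)² = 39010 kg·m²; I_f = 9.225e+05 + 39010 = 9.615e+05 kg·m².
ω_f = I_p ω_i / I_f = (9.225e+05)(0.0231) / 9.615e+05 = 0.02216 rad/s.
KE_i = ½(9.225e+05)(0.02310 rad/s)² = 246.1 J; KE_f = ½(9.615e+05)(0.02216)² = 236.1 J.

energy lost ≈ 9.99 J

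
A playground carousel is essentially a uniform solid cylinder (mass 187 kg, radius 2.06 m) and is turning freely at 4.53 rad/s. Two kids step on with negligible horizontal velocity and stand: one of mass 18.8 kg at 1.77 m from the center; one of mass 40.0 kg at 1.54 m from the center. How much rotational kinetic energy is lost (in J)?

The added mass arrives with no angular momentum about the center, and any external torque about the center is negligible, so the system's angular momentum is conserved.
I_p = ½(187)(2.06)² = 396.8 kg·m².
Added inertia Σmr² = (18.8)(1.77)² + (40.0)(1.54)² = 153.8 kg·m²; I_f = 396.8 + 153.8 = 550.5 kg·m².
ω_f = I_p ω_i / I_f = (396.8)(4.53) / 550.5 = 3.265 rad/s.
KE_i = ½(396.8)(4.530 rad/s)² = 4071 J; KE_f = ½(550.5)(3.265)² = 2934 J.

energy lost ≈ 1140 J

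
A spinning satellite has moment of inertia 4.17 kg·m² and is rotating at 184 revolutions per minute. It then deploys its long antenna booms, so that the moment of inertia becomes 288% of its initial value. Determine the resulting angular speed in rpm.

With no external torque about the axis, L is conserved: I₁ω₁ = I₂ω₂.
I₂ = 2.88 × 4.17 = 12.01 kg·m².
ω₂ = I₁ω₁ / I₂ = (4.170)(184 rpm) / (12.01) = 63.89 rpm.

ω₂ ≈ 63.9 rpm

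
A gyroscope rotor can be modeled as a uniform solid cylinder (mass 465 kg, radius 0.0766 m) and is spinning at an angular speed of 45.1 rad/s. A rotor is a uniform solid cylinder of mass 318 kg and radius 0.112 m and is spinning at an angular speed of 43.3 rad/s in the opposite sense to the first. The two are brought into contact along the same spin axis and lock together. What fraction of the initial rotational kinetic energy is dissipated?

fraction ≈ 0.972

No external torque acts about the common axis, so total angular momentum is conserved.
Moments of inertia: I_A = ½(465)(0.0766)² = 1.364 kg·m²; I_B = ½(318)(0.112)² = 1.994 kg·m².
Taking A's sense as positive: L = (1.364)(45.1) − (1.994)(43.3) = -24.84 kg·m²·rad/s.
Combined I = 1.364 + 1.994 = 3.359 kg·m².
ω_f = L / I = -24.84 / 3.359 = -7.394 rad/s.
KE_i = ½ΣIω² = 3257 J; KE_f = ½(3.359)(7.394)² = 91.82 J.
Fraction dissipated = (KE_i − KE_f)/KE_i = 0.9718.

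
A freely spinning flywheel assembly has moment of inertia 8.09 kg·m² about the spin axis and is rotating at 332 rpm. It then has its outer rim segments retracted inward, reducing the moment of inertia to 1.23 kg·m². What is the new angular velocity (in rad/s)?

ω₂ ≈ 229 rad/s

No external torque acts about the spin axis, so angular momentum is conserved.
ω₂ = I₁ω₁ / I₂ = (8.090)(332 rpm) / (1.230) = 2184 rpm = 228.7 rad/s.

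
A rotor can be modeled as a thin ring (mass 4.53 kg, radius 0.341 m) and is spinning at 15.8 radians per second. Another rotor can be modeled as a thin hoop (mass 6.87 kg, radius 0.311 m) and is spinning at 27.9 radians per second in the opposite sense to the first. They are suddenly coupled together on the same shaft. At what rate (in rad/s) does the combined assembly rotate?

|ω_f| ≈ 8.58 rad/s

The coupling torques are internal; angular momentum about the shared axis is conserved.
Moments of inertia: I_A = (4.53)(0.341)² = 0.5268 kg·m²; I_B = (6.87)(0.311)² = 0.6645 kg·m².
Taking A's sense as positive: L = (0.5268)(15.8) − (0.6645)(27.9) = -10.22 kg·m²·rad/s.
Combined I = 0.5268 + 0.6645 = 1.191 kg·m².
ω_f = L / I = -10.22 / 1.191 = -8.576 rad/s.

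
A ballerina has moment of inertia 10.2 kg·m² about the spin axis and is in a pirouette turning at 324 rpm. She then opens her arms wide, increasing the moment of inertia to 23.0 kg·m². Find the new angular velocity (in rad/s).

ω₂ ≈ 15.0 rad/s

No external torque acts about the spin axis, so angular momentum is conserved.
ω₂ = I₁ω₁ / I₂ = (10.20)(324 rpm) / (23.00) = 143.7 rpm = 15.05 rad/s.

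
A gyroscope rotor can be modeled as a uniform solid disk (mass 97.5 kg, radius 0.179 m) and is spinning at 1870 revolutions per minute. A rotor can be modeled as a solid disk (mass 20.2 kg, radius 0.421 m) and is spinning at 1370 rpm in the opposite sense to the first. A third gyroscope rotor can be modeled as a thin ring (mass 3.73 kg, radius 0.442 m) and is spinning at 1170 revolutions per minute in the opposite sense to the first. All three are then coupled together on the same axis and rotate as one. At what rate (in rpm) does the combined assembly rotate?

|ω_f| ≈ 94.1 rpm

No external torque acts about the common axis, so total angular momentum is conserved.
Moments of inertia: I_A = ½(97.5)(0.179)² = 1.562 kg·m²; I_B = ½(20.2)(0.421)² = 1.790 kg·m²; I_C = (3.73)(0.442)² = 0.7287 kg·m².
Taking A's sense as positive: L = (1.562)(1870) − (1.790)(1370) − (0.7287)(1170) = -384.1 kg·m²·rpm.
Combined I = 1.562 + 1.790 + 0.7287 = 4.081 kg·m².
ω_f = L / I = -384.1 / 4.081 = -94.13 rpm.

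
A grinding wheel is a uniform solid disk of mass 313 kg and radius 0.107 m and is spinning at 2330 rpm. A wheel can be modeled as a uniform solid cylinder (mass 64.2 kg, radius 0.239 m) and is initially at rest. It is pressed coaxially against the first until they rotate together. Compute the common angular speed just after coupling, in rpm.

The coupling torques are internal; angular momentum about the shared axis is conserved.
Moments of inertia: I_A = ½(313)(0.107)² = 1.792 kg·m²; I_B = ½(64.2)(0.239)² = 1.834 kg·m².
Taking A's sense as positive: L = (1.792)(2330) = 4175 kg·m²·rpm.
Combined I = 1.792 + 1.834 = 3.625 kg·m².
ω_f = L / I = 4175 / 3.625 = 1152 rpm.

|ω_f| ≈ 1150 rpm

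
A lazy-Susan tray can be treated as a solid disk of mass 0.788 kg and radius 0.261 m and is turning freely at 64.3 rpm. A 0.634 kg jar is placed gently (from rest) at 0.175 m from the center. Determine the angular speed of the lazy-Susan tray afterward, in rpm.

ω_f ≈ 37.3 rpm

No external torque acts about the center; L_before = L_after.
I_p = ½(0.788)(0.261)² = 0.02684 kg·m².
Added inertia Σmr² = (0.634)(0.175)² = 0.01942 kg·m²; I_f = 0.02684 + 0.01942 = 0.04626 kg·m².
ω_f = I_p ω_i / I_f = (0.02684)(64.3) / 0.04626 = 37.31 rpm.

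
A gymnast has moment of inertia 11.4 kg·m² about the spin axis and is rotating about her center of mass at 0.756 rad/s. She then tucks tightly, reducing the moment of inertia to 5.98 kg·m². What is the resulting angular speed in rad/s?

ω₂ ≈ 1.44 rad/s

With no external torque about the axis, L is conserved: I₁ω₁ = I₂ω₂.
ω₂ = I₁ω₁ / I₂ = (11.40)(0.756 rad/s) / (5.980) = 1.441 rad/s.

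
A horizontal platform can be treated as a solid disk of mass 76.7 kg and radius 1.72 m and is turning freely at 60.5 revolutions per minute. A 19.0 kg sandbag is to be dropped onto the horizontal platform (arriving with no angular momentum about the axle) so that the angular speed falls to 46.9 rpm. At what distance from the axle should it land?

The added mass arrives with no angular momentum about the axle, and any external torque about the axle is negligible, so the system's angular momentum is conserved.
I_p = ½(76.7)(1.72)² = 113.5 kg·m².
I_p ω_i = (I_p + m r²) ω_f ⇒ m r² = I_p(ω_i/ω_f − 1) = 113.5(60.5/46.9 − 1) = 32.90 kg·m².
r = √(32.90/19.0) = 1.316 m.

r ≈ 1.32 m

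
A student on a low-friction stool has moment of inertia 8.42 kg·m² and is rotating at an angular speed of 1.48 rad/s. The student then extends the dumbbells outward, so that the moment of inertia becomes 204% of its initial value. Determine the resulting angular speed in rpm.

ω₂ ≈ 6.93 rpm

With no external torque about the axis, L is conserved: I₁ω₁ = I₂ω₂.
I₂ = 2.04 × 8.42 = 17.18 kg·m².
ω₂ = I₁ω₁ / I₂ = (8.420)(1.48 rad/s) / (17.18) = 0.7255 rad/s = 6.928 rpm.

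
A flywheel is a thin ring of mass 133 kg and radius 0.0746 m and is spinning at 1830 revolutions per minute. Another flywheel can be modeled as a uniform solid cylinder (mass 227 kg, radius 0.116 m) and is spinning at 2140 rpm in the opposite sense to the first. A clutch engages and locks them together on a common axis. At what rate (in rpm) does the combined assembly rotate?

The coupling torques are internal; angular momentum about the shared axis is conserved.
Moments of inertia: I_A = (133)(0.0746)² = 0.7402 kg·m²; I_B = ½(227)(0.116)² = 1.527 kg·m².
Taking A's sense as positive: L = (0.7402)(1830) − (1.527)(2140) = -1914 kg·m²·rpm.
Combined I = 0.7402 + 1.527 = 2.267 kg·m².
ω_f = L / I = -1914 / 2.267 = -844.1 rpm.

|ω_f| ≈ 844 rpm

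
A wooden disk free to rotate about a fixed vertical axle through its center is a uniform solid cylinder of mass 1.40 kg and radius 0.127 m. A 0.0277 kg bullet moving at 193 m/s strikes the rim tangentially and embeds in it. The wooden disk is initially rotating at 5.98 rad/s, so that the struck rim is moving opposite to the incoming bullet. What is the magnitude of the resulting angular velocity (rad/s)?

The axle reaction passes through the axle and exerts no torque about it; angular momentum about the axle is conserved through the impact.
I_p = ½(1.40)(0.127)² = 0.01129 kg·m². Taking the sense of the bullet's angular momentum as positive, L_{bullet} = m v R = (0.0277)(193)(0.127) = 0.6790 kg·m²/s.
L_i = −I_p ω_p + m v R = −(0.01129)(5.98) + 0.6790 = 0.6114 kg·m²/s.
After sticking, I_f = I_p + m R² = 0.01129 + (0.0277)(0.127)² = 0.01174 kg·m².
ω_f = L_i / I_f = 0.6114 / 0.01174 = 52.09 rad/s.

|ω_f| ≈ 52.1 rad/s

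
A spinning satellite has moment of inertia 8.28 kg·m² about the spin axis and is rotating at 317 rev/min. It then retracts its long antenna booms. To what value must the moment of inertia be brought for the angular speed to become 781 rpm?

With no external torque about the axis, L is conserved: I₁ω₁ = I₂ω₂.
I₂ = I₁ω₁ / ω₂ = (8.28)(317) / (781) = 3.361 kg·m².

I₂ ≈ 3.36 kg·m²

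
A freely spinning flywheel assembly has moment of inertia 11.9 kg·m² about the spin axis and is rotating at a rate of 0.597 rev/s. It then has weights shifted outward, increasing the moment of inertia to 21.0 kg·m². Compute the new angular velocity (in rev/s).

ω₂ ≈ 0.338 rev/s

No external torque acts about the spin axis, so angular momentum is conserved.
ω₂ = I₁ω₁ / I₂ = (11.90)(0.597 rev/s) / (21.00) = 0.3383 rev/s.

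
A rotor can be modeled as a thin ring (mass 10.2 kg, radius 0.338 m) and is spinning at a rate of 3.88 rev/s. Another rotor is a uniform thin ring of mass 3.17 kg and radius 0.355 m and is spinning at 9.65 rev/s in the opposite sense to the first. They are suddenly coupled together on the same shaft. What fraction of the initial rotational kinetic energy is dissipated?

fraction ≈ 0.995

No external torque acts about the common axis, so total angular momentum is conserved.
Moments of inertia: I_A = (10.2)(0.338)² = 1.165 kg·m²; I_B = (3.17)(0.355)² = 0.3995 kg·m².
Taking A's sense as positive: L = (1.165)(3.88) − (0.3995)(9.65) = 0.6662 kg·m²·rev/s.
Combined I = 1.165 + 0.3995 = 1.565 kg·m².
ω_f = L / I = 0.6662 / 1.565 = 0.4257 rev/s.
KE_i = ½ΣIω² = 1081 J; KE_f = ½(1.565)(2.675)² = 5.598 J.
Fraction dissipated = (KE_i − KE_f)/KE_i = 0.9948.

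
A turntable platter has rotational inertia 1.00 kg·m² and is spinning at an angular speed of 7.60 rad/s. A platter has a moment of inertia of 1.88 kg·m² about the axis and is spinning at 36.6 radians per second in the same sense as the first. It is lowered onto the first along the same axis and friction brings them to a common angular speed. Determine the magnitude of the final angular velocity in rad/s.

The coupling torques are internal; angular momentum about the shared axis is conserved.
Taking A's sense as positive: L = (1.000)(7.60) + (1.880)(36.6) = 76.41 kg·m²·rad/s.
Combined I = 1.000 + 1.880 = 2.880 kg·m².
ω_f = L / I = 76.41 / 2.880 = 26.53 rad/s.

|ω_f| ≈ 26.5 rad/s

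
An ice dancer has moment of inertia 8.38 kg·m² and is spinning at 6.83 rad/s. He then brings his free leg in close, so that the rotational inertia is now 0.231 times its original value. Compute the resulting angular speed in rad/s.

ω₂ ≈ 29.6 rad/s

No external torque acts about the spin axis, so angular momentum is conserved.
I₂ = 0.231 × 8.38 = 1.936 kg·m².
ω₂ = I₁ω₁ / I₂ = (8.380)(6.83 rad/s) / (1.936) = 29.57 rad/s.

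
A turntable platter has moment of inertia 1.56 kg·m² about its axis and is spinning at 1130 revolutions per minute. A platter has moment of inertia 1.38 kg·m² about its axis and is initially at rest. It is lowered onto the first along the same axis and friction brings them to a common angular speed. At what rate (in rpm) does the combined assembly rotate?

No external torque acts about the common axis, so total angular momentum is conserved.
Taking A's sense as positive: L = (1.560)(1130) = 1763 kg·m²·rpm.
Combined I = 1.560 + 1.380 = 2.940 kg·m².
ω_f = L / I = 1763 / 2.940 = 599.6 rpm.

|ω_f| ≈ 600 rpm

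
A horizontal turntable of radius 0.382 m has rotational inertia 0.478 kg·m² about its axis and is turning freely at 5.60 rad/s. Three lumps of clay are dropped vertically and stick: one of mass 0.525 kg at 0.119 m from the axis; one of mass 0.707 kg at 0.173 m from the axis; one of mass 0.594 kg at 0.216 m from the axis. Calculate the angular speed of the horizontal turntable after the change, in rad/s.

The added mass arrives with no angular momentum about the axis, and any external torque about the axis is negligible, so the system's angular momentum is conserved.
Added inertia Σmr² = (0.525)(0.119)² + (0.707)(0.173)² + (0.594)(0.216)² = 0.05631 kg·m²; I_f = 0.4780 + 0.05631 = 0.5343 kg·m².
ω_f = I_p ω_i / I_f = (0.4780)(5.60) / 0.5343 = 5.010 rad/s.

ω_f ≈ 5.01 rad/s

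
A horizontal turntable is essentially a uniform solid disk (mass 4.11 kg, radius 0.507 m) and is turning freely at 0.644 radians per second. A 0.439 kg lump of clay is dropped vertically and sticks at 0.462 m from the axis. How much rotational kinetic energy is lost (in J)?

energy lost ≈ 0.0165 J

The added mass arrives with no angular momentum about the axis, and any external torque about the axis is negligible, so the system's angular momentum is conserved.
I_p = ½(4.11)(0.507)² = 0.5282 kg·m².
Added inertia Σmr² = (0.439)(0.462)² = 0.09370 kg·m²; I_f = 0.5282 + 0.09370 = 0.6219 kg·m².
ω_f = I_p ω_i / I_f = (0.5282)(0.644) / 0.6219 = 0.5470 rad/s.
KE_i = ½(0.5282)(0.6440 rad/s)² = 0.1095 J; KE_f = ½(0.6219)(0.5470)² = 0.09304 J.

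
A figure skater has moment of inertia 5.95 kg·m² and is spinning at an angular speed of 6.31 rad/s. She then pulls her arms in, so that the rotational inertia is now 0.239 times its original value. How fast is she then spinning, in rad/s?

ω₂ ≈ 26.4 rad/s

With no external torque about the axis, L is conserved: I₁ω₁ = I₂ω₂.
I₂ = 0.239 × 5.95 = 1.422 kg·m².
ω₂ = I₁ω₁ / I₂ = (5.950)(6.31 rad/s) / (1.422) = 26.40 rad/s.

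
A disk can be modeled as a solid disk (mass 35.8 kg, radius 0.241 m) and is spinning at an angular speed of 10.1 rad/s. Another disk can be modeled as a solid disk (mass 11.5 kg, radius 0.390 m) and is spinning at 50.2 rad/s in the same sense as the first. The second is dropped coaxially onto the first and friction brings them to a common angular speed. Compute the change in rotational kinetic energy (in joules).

ΔKE ≈ -382 J

The coupling torques are internal; angular momentum about the shared axis is conserved.
Moments of inertia: I_A = ½(35.8)(0.241)² = 1.040 kg·m²; I_B = ½(11.5)(0.390)² = 0.8746 kg·m².
Taking A's sense as positive: L = (1.040)(10.1) + (0.8746)(50.2) = 54.40 kg·m²·rad/s.
Combined I = 1.040 + 0.8746 = 1.914 kg·m².
ω_f = L / I = 54.40 / 1.914 = 28.42 rad/s.
KE_i = ½ΣIω² = 1155 J; KE_f = ½(1.914)(28.42)² = 773.1 J.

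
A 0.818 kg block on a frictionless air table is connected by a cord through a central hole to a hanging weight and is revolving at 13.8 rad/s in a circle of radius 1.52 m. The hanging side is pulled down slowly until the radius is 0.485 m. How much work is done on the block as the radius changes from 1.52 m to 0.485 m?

W ≈ 1590 J

No torque about the axis ⇒ m r₁² ω₁ = m r₂² ω₂.
ω₂ = ω₁ (r₁/r₂)² = (13.8)(1.52/0.485)² = 135.5 rad/s.
W = ΔKE = ½m(v₂² − v₁²) = 1588 J.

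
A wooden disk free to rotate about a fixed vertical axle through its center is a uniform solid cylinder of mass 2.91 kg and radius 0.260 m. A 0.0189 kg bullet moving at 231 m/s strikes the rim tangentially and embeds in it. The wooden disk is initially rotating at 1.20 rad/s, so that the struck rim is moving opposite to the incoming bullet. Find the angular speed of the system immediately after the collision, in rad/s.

|ω_f| ≈ 10.2 rad/s

About the axle the impulsive forces during the collision are internal, so angular momentum about that axis is conserved.
I_p = ½(2.91)(0.260)² = 0.09836 kg·m². Taking the sense of the bullet's angular momentum as positive, L_{bullet} = m v R = (0.0189)(231)(0.260) = 1.135 kg·m²/s.
L_i = −I_p ω_p + m v R = −(0.09836)(1.20) + 1.135 = 1.017 kg·m²/s.
After sticking, I_f = I_p + m R² = 0.09836 + (0.0189)(0.260)² = 0.09964 kg·m².
ω_f = L_i / I_f = 1.017 / 0.09964 = 10.21 rad/s.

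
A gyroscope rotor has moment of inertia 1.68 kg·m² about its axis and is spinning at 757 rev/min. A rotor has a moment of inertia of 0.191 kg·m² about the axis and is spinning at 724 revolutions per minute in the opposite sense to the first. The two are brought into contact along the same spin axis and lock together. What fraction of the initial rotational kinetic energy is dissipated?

fraction ≈ 0.354

No external torque acts about the common axis, so total angular momentum is conserved.
Taking A's sense as positive: L = (1.680)(757) − (0.1910)(724) = 1133 kg·m²·rpm.
Combined I = 1.680 + 0.1910 = 1.871 kg·m².
ω_f = L / I = 1133 / 1.871 = 605.8 rpm.
KE_i = ½ΣIω² = 5828 J; KE_f = ½(1.871)(63.44)² = 3765 J.
Fraction dissipated = (KE_i − KE_f)/KE_i = 0.3539.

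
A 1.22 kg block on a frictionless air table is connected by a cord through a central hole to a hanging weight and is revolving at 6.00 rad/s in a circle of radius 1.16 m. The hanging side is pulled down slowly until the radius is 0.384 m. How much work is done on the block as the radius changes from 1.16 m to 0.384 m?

No torque about the axis ⇒ m r₁² ω₁ = m r₂² ω₂.
ω₂ = ω₁ (r₁/r₂)² = (6.00)(1.16/0.384)² = 54.75 rad/s.
W = ΔKE = ½m(v₂² − v₁²) = 240.1 J.

W ≈ 240 J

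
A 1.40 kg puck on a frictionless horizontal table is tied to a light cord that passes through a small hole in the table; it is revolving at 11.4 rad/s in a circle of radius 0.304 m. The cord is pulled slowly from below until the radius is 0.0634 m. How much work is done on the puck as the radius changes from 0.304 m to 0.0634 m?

W ≈ 185 J

The constraining force is radial, so m r² ω about the center is conserved.
ω₂ = ω₁ (r₁/r₂)² = (11.4)(0.304/0.0634)² = 262.1 rad/s.
W = ΔKE = ½m(v₂² − v₁²) = 184.9 J.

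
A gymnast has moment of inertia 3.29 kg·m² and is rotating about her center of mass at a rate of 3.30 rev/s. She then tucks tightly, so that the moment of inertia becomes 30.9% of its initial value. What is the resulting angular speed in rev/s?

ω₂ ≈ 10.7 rev/s

No external torque acts about the spin axis, so angular momentum is conserved.
I₂ = 0.309 × 3.29 = 1.017 kg·m².
ω₂ = I₁ω₁ / I₂ = (3.290)(3.30 rev/s) / (1.017) = 10.68 rev/s.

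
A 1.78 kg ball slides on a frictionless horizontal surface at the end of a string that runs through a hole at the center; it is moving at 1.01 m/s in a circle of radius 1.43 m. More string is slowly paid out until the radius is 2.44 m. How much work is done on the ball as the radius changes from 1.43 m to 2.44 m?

The only horizontal force on the mass is along the cord (radial), so it exerts no torque about the hole and angular momentum m v r is conserved.
v₂ = v₁ r₁ / r₂ = (1.01)(1.43) / (2.44) = 0.5919 m/s.
W = ΔKE = ½m(v₂² − v₁²) = -0.5961 J.

W ≈ -0.596 J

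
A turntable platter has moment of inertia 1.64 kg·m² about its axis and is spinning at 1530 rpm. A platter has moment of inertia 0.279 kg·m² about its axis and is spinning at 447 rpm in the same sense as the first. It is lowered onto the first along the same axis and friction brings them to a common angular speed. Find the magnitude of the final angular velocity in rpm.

No external torque acts about the common axis, so total angular momentum is conserved.
Taking A's sense as positive: L = (1.640)(1530) + (0.2790)(447) = 2634 kg·m²·rpm.
Combined I = 1.640 + 0.2790 = 1.919 kg·m².
ω_f = L / I = 2634 / 1.919 = 1373 rpm.

|ω_f| ≈ 1370 rpm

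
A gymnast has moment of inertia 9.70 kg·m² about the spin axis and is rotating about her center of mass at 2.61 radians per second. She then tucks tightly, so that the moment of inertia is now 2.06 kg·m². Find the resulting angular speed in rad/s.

Angular momentum about the spin axis is conserved since the torque about it is zero.
ω₂ = I₁ω₁ / I₂ = (9.700)(2.61 rad/s) / (2.060) = 12.29 rad/s.

ω₂ ≈ 12.3 rad/s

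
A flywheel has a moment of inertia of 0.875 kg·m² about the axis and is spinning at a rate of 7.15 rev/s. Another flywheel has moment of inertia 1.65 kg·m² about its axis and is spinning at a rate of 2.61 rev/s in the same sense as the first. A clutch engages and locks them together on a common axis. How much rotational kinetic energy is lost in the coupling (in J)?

ΔKE lost ≈ 233 J

The coupling torques are internal; angular momentum about the shared axis is conserved.
Taking A's sense as positive: L = (0.8750)(7.15) + (1.650)(2.61) = 10.56 kg·m²·rev/s.
Combined I = 0.8750 + 1.650 = 2.525 kg·m².
ω_f = L / I = 10.56 / 2.525 = 4.183 rev/s.
KE_i = ½ΣIω² = 1105 J; KE_f = ½(2.525)(26.28)² = 872.2 J.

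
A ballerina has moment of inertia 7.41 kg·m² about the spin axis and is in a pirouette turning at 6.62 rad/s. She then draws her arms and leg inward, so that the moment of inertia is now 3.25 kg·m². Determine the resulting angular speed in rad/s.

With no external torque about the axis, L is conserved: I₁ω₁ = I₂ω₂.
ω₂ = I₁ω₁ / I₂ = (7.410)(6.62 rad/s) / (3.250) = 15.09 rad/s.

ω₂ ≈ 15.1 rad/s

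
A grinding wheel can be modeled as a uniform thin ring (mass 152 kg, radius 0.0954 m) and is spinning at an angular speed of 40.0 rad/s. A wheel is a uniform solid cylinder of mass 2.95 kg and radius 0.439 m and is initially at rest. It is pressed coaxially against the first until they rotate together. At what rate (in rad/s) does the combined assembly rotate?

|ω_f| ≈ 33.2 rad/s

No external torque acts about the common axis, so total angular momentum is conserved.
Moments of inertia: I_A = (152)(0.0954)² = 1.383 kg·m²; I_B = ½(2.95)(0.439)² = 0.2843 kg·m².
Taking A's sense as positive: L = (1.383)(40.0) = 55.34 kg·m²·rad/s.
Combined I = 1.383 + 0.2843 = 1.668 kg·m².
ω_f = L / I = 55.34 / 1.668 = 33.18 rad/s.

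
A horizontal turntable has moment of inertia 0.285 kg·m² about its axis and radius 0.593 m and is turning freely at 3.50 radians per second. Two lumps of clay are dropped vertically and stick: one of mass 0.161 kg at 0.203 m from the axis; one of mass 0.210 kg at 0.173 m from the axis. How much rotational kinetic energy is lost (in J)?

energy lost ≈ 0.0757 J

No external torque acts about the axis; L_before = L_after.
Added inertia Σmr² = (0.161)(0.203)² + (0.210)(0.173)² = 0.01292 kg·m²; I_f = 0.2850 + 0.01292 = 0.2979 kg·m².
ω_f = I_p ω_i / I_f = (0.2850)(3.50) / 0.2979 = 3.348 rad/s.
KE_i = ½(0.2850)(3.500 rad/s)² = 1.746 J; KE_f = ½(0.2979)(3.348)² = 1.670 J.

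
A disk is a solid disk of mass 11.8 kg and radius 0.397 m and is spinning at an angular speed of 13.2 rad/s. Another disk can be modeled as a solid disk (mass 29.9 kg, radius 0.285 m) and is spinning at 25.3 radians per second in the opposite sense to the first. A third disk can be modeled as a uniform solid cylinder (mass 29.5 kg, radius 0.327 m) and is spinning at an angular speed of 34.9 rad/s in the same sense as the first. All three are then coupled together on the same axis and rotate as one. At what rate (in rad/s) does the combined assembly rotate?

|ω_f| ≈ 9.83 rad/s

No external torque acts about the common axis, so total angular momentum is conserved.
Moments of inertia: I_A = ½(11.8)(0.397)² = 0.9299 kg·m²; I_B = ½(29.9)(0.285)² = 1.214 kg·m²; I_C = ½(29.5)(0.327)² = 1.577 kg·m².
Taking A's sense as positive: L = (0.9299)(13.2) − (1.214)(25.3) + (1.577)(34.9) = 36.60 kg·m²·rad/s.
Combined I = 0.9299 + 1.214 + 1.577 = 3.721 kg·m².
ω_f = L / I = 36.60 / 3.721 = 9.834 rad/s.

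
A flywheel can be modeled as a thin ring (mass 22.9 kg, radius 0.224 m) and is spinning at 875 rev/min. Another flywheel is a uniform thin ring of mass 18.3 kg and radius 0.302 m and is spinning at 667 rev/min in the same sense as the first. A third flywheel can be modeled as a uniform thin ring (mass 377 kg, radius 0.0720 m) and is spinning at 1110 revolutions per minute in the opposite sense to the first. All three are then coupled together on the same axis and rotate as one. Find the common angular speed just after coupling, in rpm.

|ω_f| ≈ 10.6 rpm

The coupling torques are internal; angular momentum about the shared axis is conserved.
Moments of inertia: I_A = (22.9)(0.224)² = 1.149 kg·m²; I_B = (18.3)(0.302)² = 1.669 kg·m²; I_C = (377)(0.0720)² = 1.954 kg·m².
Taking A's sense as positive: L = (1.149)(875) + (1.669)(667) − (1.954)(1110) = -50.70 kg·m²·rpm.
Combined I = 1.149 + 1.669 + 1.954 = 4.772 kg·m².
ω_f = L / I = -50.70 / 4.772 = -10.62 rpm.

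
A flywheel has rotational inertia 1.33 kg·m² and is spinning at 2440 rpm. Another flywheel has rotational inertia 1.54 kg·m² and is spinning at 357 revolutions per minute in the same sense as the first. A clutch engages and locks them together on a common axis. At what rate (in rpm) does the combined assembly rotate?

|ω_f| ≈ 1320 rpm

The coupling torques are internal; angular momentum about the shared axis is conserved.
Taking A's sense as positive: L = (1.330)(2440) + (1.540)(357) = 3795 kg·m²·rpm.
Combined I = 1.330 + 1.540 = 2.870 kg·m².
ω_f = L / I = 3795 / 2.870 = 1322 rpm.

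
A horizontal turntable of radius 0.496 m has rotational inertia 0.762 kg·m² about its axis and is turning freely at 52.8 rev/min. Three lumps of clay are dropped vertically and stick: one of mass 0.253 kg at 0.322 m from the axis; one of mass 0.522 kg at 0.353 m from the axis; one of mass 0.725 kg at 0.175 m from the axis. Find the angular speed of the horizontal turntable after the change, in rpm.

ω_f ≈ 46.0 rpm

The added mass arrives with no angular momentum about the axis, and any external torque about the axis is negligible, so the system's angular momentum is conserved.
Added inertia Σmr² = (0.253)(0.322)² + (0.522)(0.353)² + (0.725)(0.175)² = 0.1135 kg·m²; I_f = 0.7620 + 0.1135 = 0.8755 kg·m².
ω_f = I_p ω_i / I_f = (0.7620)(52.8) / 0.8755 = 45.96 rpm.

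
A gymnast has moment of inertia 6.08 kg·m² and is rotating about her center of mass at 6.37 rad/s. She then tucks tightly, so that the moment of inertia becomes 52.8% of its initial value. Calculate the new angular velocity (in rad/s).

ω₂ ≈ 12.1 rad/s

Angular momentum about the spin axis is conserved since the torque about it is zero.
I₂ = 0.528 × 6.08 = 3.210 kg·m².
ω₂ = I₁ω₁ / I₂ = (6.080)(6.37 rad/s) / (3.210) = 12.06 rad/s.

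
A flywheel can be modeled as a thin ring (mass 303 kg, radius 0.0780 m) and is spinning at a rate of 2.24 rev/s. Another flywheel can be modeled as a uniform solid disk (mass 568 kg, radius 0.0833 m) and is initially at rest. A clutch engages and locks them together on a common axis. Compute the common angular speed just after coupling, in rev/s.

|ω_f| ≈ 1.08 rev/s

No external torque acts about the common axis, so total angular momentum is conserved.
Moments of inertia: I_A = (303)(0.0780)² = 1.843 kg·m²; I_B = ½(568)(0.0833)² = 1.971 kg·m².
Taking A's sense as positive: L = (1.843)(2.24) = 4.129 kg·m²·rev/s.
Combined I = 1.843 + 1.971 = 3.814 kg·m².
ω_f = L / I = 4.129 / 3.814 = 1.083 rev/s.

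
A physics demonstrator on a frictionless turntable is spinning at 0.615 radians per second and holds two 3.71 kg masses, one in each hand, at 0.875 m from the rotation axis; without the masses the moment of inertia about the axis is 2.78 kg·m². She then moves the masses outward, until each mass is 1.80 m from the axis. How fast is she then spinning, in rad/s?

Angular momentum about the spin axis is conserved since the torque about it is zero.
I₁ = 2.78 + 2(3.71)(0.875)² = 8.461 kg·m²; I₂ = 2.78 + 2(3.71)(1.80)² = 26.82 kg·m².
ω₂ = I₁ω₁ / I₂ = (8.461)(0.615 rad/s) / (26.82) = 0.1940 rad/s.

ω₂ ≈ 0.194 rad/s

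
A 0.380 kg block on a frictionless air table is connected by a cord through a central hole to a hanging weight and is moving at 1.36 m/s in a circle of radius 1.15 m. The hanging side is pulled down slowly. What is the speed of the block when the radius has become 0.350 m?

v₂ ≈ 4.47 m/s

Central (radial) force ⇒ zero torque about the center ⇒ m v r is constant.
v₂ = v₁ r₁ / r₂ = (1.36)(1.15) / (0.350) = 4.469 m/s.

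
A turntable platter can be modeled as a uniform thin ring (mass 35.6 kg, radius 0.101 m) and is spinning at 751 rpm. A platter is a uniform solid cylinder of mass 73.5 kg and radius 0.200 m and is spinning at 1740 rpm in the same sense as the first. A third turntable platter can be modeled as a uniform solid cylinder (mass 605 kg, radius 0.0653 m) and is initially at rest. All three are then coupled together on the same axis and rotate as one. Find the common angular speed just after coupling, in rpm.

No external torque acts about the common axis, so total angular momentum is conserved.
Moments of inertia: I_A = (35.6)(0.101)² = 0.3632 kg·m²; I_B = ½(73.5)(0.200)² = 1.470 kg·m²; I_C = ½(605)(0.0653)² = 1.290 kg·m².
Taking A's sense as positive: L = (0.3632)(751) + (1.470)(1740) = 2831 kg·m²·rpm.
Combined I = 0.3632 + 1.470 + 1.290 = 3.123 kg·m².
ω_f = L / I = 2831 / 3.123 = 906.3 rpm.

|ω_f| ≈ 906 rpm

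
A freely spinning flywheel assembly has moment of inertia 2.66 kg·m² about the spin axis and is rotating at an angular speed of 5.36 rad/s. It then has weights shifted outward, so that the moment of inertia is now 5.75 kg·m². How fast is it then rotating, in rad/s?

ω₂ ≈ 2.48 rad/s

Angular momentum about the spin axis is conserved since the torque about it is zero.
ω₂ = I₁ω₁ / I₂ = (2.660)(5.36 rad/s) / (5.750) = 2.480 rad/s.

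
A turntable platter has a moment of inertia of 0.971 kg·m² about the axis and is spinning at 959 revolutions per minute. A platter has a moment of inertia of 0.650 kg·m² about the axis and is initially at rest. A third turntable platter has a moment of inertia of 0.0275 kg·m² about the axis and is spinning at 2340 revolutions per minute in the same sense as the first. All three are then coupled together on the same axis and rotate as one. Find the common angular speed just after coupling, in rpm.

|ω_f| ≈ 604 rpm

No external torque acts about the common axis, so total angular momentum is conserved.
Taking A's sense as positive: L = (0.9710)(959) + (0.02750)(2340) = 995.5 kg·m²·rpm.
Combined I = 0.9710 + 0.6500 + 0.02750 = 1.649 kg·m².
ω_f = L / I = 995.5 / 1.649 = 603.9 rpm.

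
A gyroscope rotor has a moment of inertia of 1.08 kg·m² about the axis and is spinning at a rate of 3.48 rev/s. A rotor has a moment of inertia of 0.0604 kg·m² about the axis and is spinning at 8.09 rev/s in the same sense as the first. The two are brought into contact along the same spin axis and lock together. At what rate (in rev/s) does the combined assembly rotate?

|ω_f| ≈ 3.72 rev/s

No external torque acts about the common axis, so total angular momentum is conserved.
Taking A's sense as positive: L = (1.080)(3.48) + (0.06040)(8.09) = 4.247 kg·m²·rev/s.
Combined I = 1.080 + 0.06040 = 1.140 kg·m².
ω_f = L / I = 4.247 / 1.140 = 3.724 rev/s.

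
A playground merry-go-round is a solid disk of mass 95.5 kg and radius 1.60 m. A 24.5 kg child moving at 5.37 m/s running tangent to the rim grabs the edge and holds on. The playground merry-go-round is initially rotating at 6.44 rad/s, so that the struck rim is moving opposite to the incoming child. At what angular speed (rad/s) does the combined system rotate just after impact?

The axle reaction passes through the axle and exerts no torque about it; angular momentum about the axle is conserved through the impact.
I_p = ½(95.5)(1.60)² = 122.2 kg·m². Taking the sense of the child's angular momentum as positive, L_{child} = m v R = (24.5)(5.37)(1.60) = 210.5 kg·m²/s.
L_i = −I_p ω_p + m v R = −(122.2)(6.44) + 210.5 = -576.7 kg·m²/s.
After sticking, I_f = I_p + m R² = 122.2 + (24.5)(1.60)² = 185.0 kg·m².
ω_f = L_i / I_f = -576.7 / 185.0 = -3.118 rad/s.

|ω_f| ≈ 3.12 rad/s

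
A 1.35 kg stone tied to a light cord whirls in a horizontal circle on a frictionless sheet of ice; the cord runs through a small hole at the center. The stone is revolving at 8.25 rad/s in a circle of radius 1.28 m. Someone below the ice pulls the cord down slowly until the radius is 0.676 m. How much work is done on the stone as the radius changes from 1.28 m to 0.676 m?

No torque about the axis ⇒ m r₁² ω₁ = m r₂² ω₂.
ω₂ = ω₁ (r₁/r₂)² = (8.25)(1.28/0.676)² = 29.58 rad/s.
W = ΔKE = ½m(v₂² − v₁²) = 194.6 J.

W ≈ 195 J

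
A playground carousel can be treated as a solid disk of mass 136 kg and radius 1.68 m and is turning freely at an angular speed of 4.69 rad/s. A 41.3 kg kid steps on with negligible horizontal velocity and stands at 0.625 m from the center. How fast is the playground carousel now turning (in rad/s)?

ω_f ≈ 4.33 rad/s

No external torque acts about the center; L_before = L_after.
I_p = ½(136)(1.68)² = 191.9 kg·m².
Added inertia Σmr² = (41.3)(0.625)² = 16.13 kg·m²; I_f = 191.9 + 16.13 = 208.1 kg·m².
ω_f = I_p ω_i / I_f = (191.9)(4.69) / 208.1 = 4.326 rad/s.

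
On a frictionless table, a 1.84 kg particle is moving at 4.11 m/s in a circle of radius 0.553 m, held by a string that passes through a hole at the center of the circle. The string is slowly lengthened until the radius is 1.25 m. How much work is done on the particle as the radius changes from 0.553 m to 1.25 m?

W ≈ -12.5 J

The only horizontal force on the mass is along the cord (radial), so it exerts no torque about the hole and angular momentum m v r is conserved.
v₂ = v₁ r₁ / r₂ = (4.11)(0.553) / (1.25) = 1.818 m/s.
W = ΔKE = ½m(v₂² − v₁²) = -12.50 J.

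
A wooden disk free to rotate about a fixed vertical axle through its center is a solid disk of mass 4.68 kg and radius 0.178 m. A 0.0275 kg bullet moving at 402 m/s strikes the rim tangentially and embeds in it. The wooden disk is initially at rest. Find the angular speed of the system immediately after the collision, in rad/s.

|ω_f| ≈ 26.2 rad/s

The axle reaction passes through the axle and exerts no torque about it; angular momentum about the axle is conserved through the impact.
I_p = ½(4.68)(0.178)² = 0.07414 kg·m². Taking the sense of the bullet's angular momentum as positive, L_{bullet} = m v R = (0.0275)(402)(0.178) = 1.968 kg·m²/s.
L_i = 0 + 1.968 = 1.968 kg·m²/s.
After sticking, I_f = I_p + m R² = 0.07414 + (0.0275)(0.178)² = 0.07501 kg·m².
ω_f = L_i / I_f = 1.968 / 0.07501 = 26.23 rad/s.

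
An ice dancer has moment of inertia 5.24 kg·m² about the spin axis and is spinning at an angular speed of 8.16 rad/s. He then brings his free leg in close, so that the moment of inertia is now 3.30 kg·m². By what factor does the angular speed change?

ω₂/ω₁ ≈ 1.59

With no external torque about the axis, L is conserved: I₁ω₁ = I₂ω₂.
ω₂/ω₁ = I₁/I₂ = 5.240 / 3.300 = 1.588.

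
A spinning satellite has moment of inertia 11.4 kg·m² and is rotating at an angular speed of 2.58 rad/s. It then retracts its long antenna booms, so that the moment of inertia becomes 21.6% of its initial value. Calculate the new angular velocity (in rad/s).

ω₂ ≈ 11.9 rad/s

With no external torque about the axis, L is conserved: I₁ω₁ = I₂ω₂.
I₂ = 0.216 × 11.4 = 2.462 kg·m².
ω₂ = I₁ω₁ / I₂ = (11.40)(2.58 rad/s) / (2.462) = 11.94 rad/s.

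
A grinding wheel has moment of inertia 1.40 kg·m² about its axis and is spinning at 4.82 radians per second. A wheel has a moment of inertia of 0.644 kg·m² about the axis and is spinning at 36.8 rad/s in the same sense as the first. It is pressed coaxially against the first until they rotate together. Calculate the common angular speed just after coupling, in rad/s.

|ω_f| ≈ 14.9 rad/s

No external torque acts about the common axis, so total angular momentum is conserved.
Taking A's sense as positive: L = (1.400)(4.82) + (0.6440)(36.8) = 30.45 kg·m²·rad/s.
Combined I = 1.400 + 0.6440 = 2.044 kg·m².
ω_f = L / I = 30.45 / 2.044 = 14.90 rad/s.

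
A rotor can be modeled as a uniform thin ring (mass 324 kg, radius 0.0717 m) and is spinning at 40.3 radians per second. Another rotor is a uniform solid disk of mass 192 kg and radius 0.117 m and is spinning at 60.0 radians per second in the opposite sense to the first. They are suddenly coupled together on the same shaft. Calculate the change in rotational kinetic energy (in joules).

No external torque acts about the common axis, so total angular momentum is conserved.
Moments of inertia: I_A = (324)(0.0717)² = 1.666 kg·m²; I_B = ½(192)(0.117)² = 1.314 kg·m².
Taking A's sense as positive: L = (1.666)(40.3) − (1.314)(60.0) = -11.72 kg·m²·rad/s.
Combined I = 1.666 + 1.314 = 2.980 kg·m².
ω_f = L / I = -11.72 / 2.980 = -3.934 rad/s.
KE_i = ½ΣIω² = 3718 J; KE_f = ½(2.980)(3.934)² = 23.06 J.

ΔKE ≈ -3690 J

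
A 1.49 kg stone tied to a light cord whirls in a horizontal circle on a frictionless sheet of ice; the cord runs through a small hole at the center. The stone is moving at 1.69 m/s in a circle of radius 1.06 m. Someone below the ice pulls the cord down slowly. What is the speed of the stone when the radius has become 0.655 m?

v₂ ≈ 2.73 m/s

Central (radial) force ⇒ zero torque about the center ⇒ m v r is constant.
v₂ = v₁ r₁ / r₂ = (1.69)(1.06) / (0.655) = 2.735 m/s.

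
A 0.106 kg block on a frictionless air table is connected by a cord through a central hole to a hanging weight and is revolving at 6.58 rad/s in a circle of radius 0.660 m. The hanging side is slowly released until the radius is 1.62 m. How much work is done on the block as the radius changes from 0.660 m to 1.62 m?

No torque about the axis ⇒ m r₁² ω₁ = m r₂² ω₂.
ω₂ = ω₁ (r₁/r₂)² = (6.58)(0.660/1.62)² = 1.092 rad/s.
W = ΔKE = ½m(v₂² − v₁²) = -0.8337 J.

W ≈ -0.834 J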